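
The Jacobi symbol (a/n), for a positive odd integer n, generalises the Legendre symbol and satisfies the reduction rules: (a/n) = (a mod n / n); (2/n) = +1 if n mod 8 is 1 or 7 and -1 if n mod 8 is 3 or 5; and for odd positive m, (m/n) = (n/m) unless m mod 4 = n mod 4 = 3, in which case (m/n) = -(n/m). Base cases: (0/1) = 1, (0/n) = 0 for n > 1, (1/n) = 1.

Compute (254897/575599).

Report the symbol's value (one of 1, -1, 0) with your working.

0

flip (254897/575599) -> (575599/254897): both odd, 254897 mod 4 = 1, 575599 mod 4 = 3, so the flip contributes +1; sign now +1
(575599/254897): 575599 mod 254897 = 65805, so (575599/254897) = (65805/254897)
flip (65805/254897) -> (254897/65805): both odd, 65805 mod 4 = 1, 254897 mod 4 = 1, so the flip contributes +1; sign now +1
(254897/65805): 254897 mod 65805 = 57482, so (254897/65805) = (57482/65805)
factor out 2^1: 57482 = 2^1·28741; with 65805 mod 8 = 5, (2/65805) = -1; sign now -1; continue with (28741/65805)
flip (28741/65805) -> (65805/28741): both odd, 28741 mod 4 = 1, 65805 mod 4 = 1, so the flip contributes +1; sign now -1
(65805/28741): 65805 mod 28741 = 8323, so (65805/28741) = (8323/28741)
flip (8323/28741) -> (28741/8323): both odd, 8323 mod 4 = 3, 28741 mod 4 = 1, so the flip contributes +1; sign now -1
(28741/8323): 28741 mod 8323 = 3772, so (28741/8323) = (3772/8323)
factor out 2^2: 3772 = 2^2·943; with 8323 mod 8 = 3, (2/8323) = -1; sign now -1; continue with (943/8323)
flip (943/8323) -> (8323/943): both odd, 943 mod 4 = 3, 8323 mod 4 = 3, so the flip contributes -1; sign now +1
(8323/943): 8323 mod 943 = 779, so (8323/943) = (779/943)
flip (779/943) -> (943/779): both odd, 779 mod 4 = 3, 943 mod 4 = 3, so the flip contributes -1; sign now -1
(943/779): 943 mod 779 = 164, so (943/779) = (164/779)
factor out 2^2: 164 = 2^2·41; with 779 mod 8 = 3, (2/779) = -1; sign now -1; continue with (41/779)
flip (41/779) -> (779/41): both odd, 41 mod 4 = 1, 779 mod 4 = 3, so the flip contributes +1; sign now -1
(779/41): 779 mod 41 = 0, so (779/41) = (0/41)
reached (0/41); gcd(a, n) > 1, so (0/41) = 0 and the symbol is 0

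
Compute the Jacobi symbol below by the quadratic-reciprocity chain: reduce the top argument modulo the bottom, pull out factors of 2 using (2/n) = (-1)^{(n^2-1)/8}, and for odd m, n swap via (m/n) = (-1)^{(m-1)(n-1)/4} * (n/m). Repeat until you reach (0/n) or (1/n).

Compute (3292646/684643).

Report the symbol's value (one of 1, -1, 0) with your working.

(3292646/684643) = (554074/684643)   [reduce mod 684643]
554074 = 2^1·277037; (2/684643) = -1 since 684643 mod 8 = 3, so (554074/684643) = (-1)^1·(277037/684643); sign now -1
reciprocity: (277037/684643) = +1·(684643/277037) since 277037 mod 4 = 1, 684643 mod 4 = 3; sign now -1
(684643/277037) = (130569/277037)   [reduce mod 277037]
reciprocity: (130569/277037) = +1·(277037/130569) since 130569 mod 4 = 1, 277037 mod 4 = 1; sign now -1
(277037/130569) = (15899/130569)   [reduce mod 130569]
reciprocity: (15899/130569) = +1·(130569/15899) since 15899 mod 4 = 3, 130569 mod 4 = 1; sign now -1
(130569/15899) = (3377/15899)   [reduce mod 15899]
reciprocity: (3377/15899) = +1·(15899/3377) since 3377 mod 4 = 1, 15899 mod 4 = 3; sign now -1
(15899/3377) = (2391/3377)   [reduce mod 3377]
reciprocity: (2391/3377) = +1·(3377/2391) since 2391 mod 4 = 3, 3377 mod 4 = 1; sign now -1
(3377/2391) = (986/2391)   [reduce mod 2391]
986 = 2^1·493; (2/2391) = +1 since 2391 mod 8 = 7, so (986/2391) = (+1)^1·(493/2391); sign now -1
reciprocity: (493/2391) = +1·(2391/493) since 493 mod 4 = 1, 2391 mod 4 = 3; sign now -1
(2391/493) = (419/493)   [reduce mod 493]
reciprocity: (419/493) = +1·(493/419) since 419 mod 4 = 3, 493 mod 4 = 1; sign now -1
(493/419) = (74/419)   [reduce mod 419]
74 = 2^1·37; (2/419) = -1 since 419 mod 8 = 3, so (74/419) = (-1)^1·(37/419); sign now +1
reciprocity: (37/419) = +1·(419/37) since 37 mod 4 = 1, 419 mod 4 = 3; sign now +1
(419/37) = (12/37)   [reduce mod 37]
12 = 2^2·3; (2/37) = -1 since 37 mod 8 = 5, so (12/37) = (-1)^2·(3/37); sign now +1
reciprocity: (3/37) = +1·(37/3) since 3 mod 4 = 3, 37 mod 4 = 1; sign now +1
(37/3) = (1/3)   [reduce mod 3]
(1/3) = 1; final value = sign = +1

1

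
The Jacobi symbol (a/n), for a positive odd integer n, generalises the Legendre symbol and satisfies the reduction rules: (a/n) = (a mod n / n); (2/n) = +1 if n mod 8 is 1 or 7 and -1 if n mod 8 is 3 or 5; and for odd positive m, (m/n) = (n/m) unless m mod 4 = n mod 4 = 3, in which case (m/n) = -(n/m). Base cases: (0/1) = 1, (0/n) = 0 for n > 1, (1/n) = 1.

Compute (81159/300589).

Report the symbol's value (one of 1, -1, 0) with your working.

flip (81159/300589) -> (300589/81159): both odd, 81159 mod 4 = 3, 300589 mod 4 = 1, so the flip contributes +1; sign now +1
(300589/81159): 300589 mod 81159 = 57112, so (300589/81159) = (57112/81159)
factor out 2^3: 57112 = 2^3·7139; with 81159 mod 8 = 7, (2/81159) = +1; sign now +1; continue with (7139/81159)
flip (7139/81159) -> (81159/7139): both odd, 7139 mod 4 = 3, 81159 mod 4 = 3, so the flip contributes -1; sign now -1
(81159/7139): 81159 mod 7139 = 2630, so (81159/7139) = (2630/7139)
factor out 2^1: 2630 = 2^1·1315; with 7139 mod 8 = 3, (2/7139) = -1; sign now +1; continue with (1315/7139)
flip (1315/7139) -> (7139/1315): both odd, 1315 mod 4 = 3, 7139 mod 4 = 3, so the flip contributes -1; sign now -1
(7139/1315): 7139 mod 1315 = 564, so (7139/1315) = (564/1315)
factor out 2^2: 564 = 2^2·141; with 1315 mod 8 = 3, (2/1315) = -1; sign now -1; continue with (141/1315)
flip (141/1315) -> (1315/141): both odd, 141 mod 4 = 1, 1315 mod 4 = 3, so the flip contributes +1; sign now -1
(1315/141): 1315 mod 141 = 46, so (1315/141) = (46/141)
factor out 2^1: 46 = 2^1·23; with 141 mod 8 = 5, (2/141) = -1; sign now +1; continue with (23/141)
flip (23/141) -> (141/23): both odd, 23 mod 4 = 3, 141 mod 4 = 1, so the flip contributes +1; sign now +1
(141/23): 141 mod 23 = 3, so (141/23) = (3/23)
flip (3/23) -> (23/3): both odd, 3 mod 4 = 3, 23 mod 4 = 3, so the flip contributes -1; sign now -1
(23/3): 23 mod 3 = 2, so (23/3) = (2/3)
factor out 2^1: 2 = 2^1·1; with 3 mod 8 = 3, (2/3) = -1; sign now +1; continue with (1/3)
reached (1/3) = 1, so the symbol is +1

1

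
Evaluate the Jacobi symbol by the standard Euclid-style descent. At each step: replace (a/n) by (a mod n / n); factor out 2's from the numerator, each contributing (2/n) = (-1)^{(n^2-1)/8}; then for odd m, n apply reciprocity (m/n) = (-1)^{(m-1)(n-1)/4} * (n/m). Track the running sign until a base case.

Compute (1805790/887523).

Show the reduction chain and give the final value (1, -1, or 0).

(1805790/887523): 1805790 mod 887523 = 30744, so (1805790/887523) = (30744/887523)
factor out 2^3: 30744 = 2^3·3843; with 887523 mod 8 = 3, (2/887523) = -1; sign now -1; continue with (3843/887523)
flip (3843/887523) -> (887523/3843): both odd, 3843 mod 4 = 3, 887523 mod 4 = 3, so the flip contributes -1; sign now +1
(887523/3843): 887523 mod 3843 = 3633, so (887523/3843) = (3633/3843)
flip (3633/3843) -> (3843/3633): both odd, 3633 mod 4 = 1, 3843 mod 4 = 3, so the flip contributes +1; sign now +1
(3843/3633): 3843 mod 3633 = 210, so (3843/3633) = (210/3633)
factor out 2^1: 210 = 2^1·105; with 3633 mod 8 = 1, (2/3633) = +1; sign now +1; continue with (105/3633)
flip (105/3633) -> (3633/105): both odd, 105 mod 4 = 1, 3633 mod 4 = 1, so the flip contributes +1; sign now +1
(3633/105): 3633 mod 105 = 63, so (3633/105) = (63/105)
flip (63/105) -> (105/63): both odd, 63 mod 4 = 3, 105 mod 4 = 1, so the flip contributes +1; sign now +1
(105/63): 105 mod 63 = 42, so (105/63) = (42/63)
factor out 2^1: 42 = 2^1·21; with 63 mod 8 = 7, (2/63) = +1; sign now +1; continue with (21/63)
flip (21/63) -> (63/21): both odd, 21 mod 4 = 1, 63 mod 4 = 3, so the flip contributes +1; sign now +1
(63/21): 63 mod 21 = 0, so (63/21) = (0/21)
reached (0/21); gcd(a, n) > 1, so (0/21) = 0 and the symbol is 0

0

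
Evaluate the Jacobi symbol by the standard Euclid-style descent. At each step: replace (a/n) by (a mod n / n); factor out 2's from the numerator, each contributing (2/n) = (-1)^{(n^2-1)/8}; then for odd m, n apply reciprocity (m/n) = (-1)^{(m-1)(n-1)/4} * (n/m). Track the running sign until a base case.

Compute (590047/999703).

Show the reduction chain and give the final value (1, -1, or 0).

flip (590047/999703) -> (999703/590047): both odd, 590047 mod 4 = 3, 999703 mod 4 = 3, so the flip contributes -1; sign now -1
(999703/590047): 999703 mod 590047 = 409656, so (999703/590047) = (409656/590047)
factor out 2^3: 409656 = 2^3·51207; with 590047 mod 8 = 7, (2/590047) = +1; sign now -1; continue with (51207/590047)
flip (51207/590047) -> (590047/51207): both odd, 51207 mod 4 = 3, 590047 mod 4 = 3, so the flip contributes -1; sign now +1
(590047/51207): 590047 mod 51207 = 26770, so (590047/51207) = (26770/51207)
factor out 2^1: 26770 = 2^1·13385; with 51207 mod 8 = 7, (2/51207) = +1; sign now +1; continue with (13385/51207)
flip (13385/51207) -> (51207/13385): both odd, 13385 mod 4 = 1, 51207 mod 4 = 3, so the flip contributes +1; sign now +1
(51207/13385): 51207 mod 13385 = 11052, so (51207/13385) = (11052/13385)
factor out 2^2: 11052 = 2^2·2763; with 13385 mod 8 = 1, (2/13385) = +1; sign now +1; continue with (2763/13385)
flip (2763/13385) -> (13385/2763): both odd, 2763 mod 4 = 3, 13385 mod 4 = 1, so the flip contributes +1; sign now +1
(13385/2763): 13385 mod 2763 = 2333, so (13385/2763) = (2333/2763)
flip (2333/2763) -> (2763/2333): both odd, 2333 mod 4 = 1, 2763 mod 4 = 3, so the flip contributes +1; sign now +1
(2763/2333): 2763 mod 2333 = 430, so (2763/2333) = (430/2333)
factor out 2^1: 430 = 2^1·215; with 2333 mod 8 = 5, (2/2333) = -1; sign now -1; continue with (215/2333)
flip (215/2333) -> (2333/215): both odd, 215 mod 4 = 3, 2333 mod 4 = 1, so the flip contributes +1; sign now -1
(2333/215): 2333 mod 215 = 183, so (2333/215) = (183/215)
flip (183/215) -> (215/183): both odd, 183 mod 4 = 3, 215 mod 4 = 3, so the flip contributes -1; sign now +1
(215/183): 215 mod 183 = 32, so (215/183) = (32/183)
factor out 2^5: 32 = 2^5·1; with 183 mod 8 = 7, (2/183) = +1; sign now +1; continue with (1/183)
reached (1/183) = 1, so the symbol is +1

1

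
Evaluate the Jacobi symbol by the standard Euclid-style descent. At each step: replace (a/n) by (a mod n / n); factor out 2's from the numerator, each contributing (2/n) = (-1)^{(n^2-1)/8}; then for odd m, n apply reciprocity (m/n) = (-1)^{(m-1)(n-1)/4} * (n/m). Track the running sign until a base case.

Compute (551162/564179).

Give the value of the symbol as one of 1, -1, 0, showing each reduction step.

1

factor out 2^1: 551162 = 2^1·275581; with 564179 mod 8 = 3, (2/564179) = -1; sign now -1; continue with (275581/564179)
flip (275581/564179) -> (564179/275581): both odd, 275581 mod 4 = 1, 564179 mod 4 = 3, so the flip contributes +1; sign now -1
(564179/275581): 564179 mod 275581 = 13017, so (564179/275581) = (13017/275581)
flip (13017/275581) -> (275581/13017): both odd, 13017 mod 4 = 1, 275581 mod 4 = 1, so the flip contributes +1; sign now -1
(275581/13017): 275581 mod 13017 = 2224, so (275581/13017) = (2224/13017)
factor out 2^4: 2224 = 2^4·139; with 13017 mod 8 = 1, (2/13017) = +1; sign now -1; continue with (139/13017)
flip (139/13017) -> (13017/139): both odd, 139 mod 4 = 3, 13017 mod 4 = 1, so the flip contributes +1; sign now -1
(13017/139): 13017 mod 139 = 90, so (13017/139) = (90/139)
factor out 2^1: 90 = 2^1·45; with 139 mod 8 = 3, (2/139) = -1; sign now +1; continue with (45/139)
flip (45/139) -> (139/45): both odd, 45 mod 4 = 1, 139 mod 4 = 3, so the flip contributes +1; sign now +1
(139/45): 139 mod 45 = 4, so (139/45) = (4/45)
factor out 2^2: 4 = 2^2·1; with 45 mod 8 = 5, (2/45) = -1; sign now +1; continue with (1/45)
reached (1/45) = 1, so the symbol is +1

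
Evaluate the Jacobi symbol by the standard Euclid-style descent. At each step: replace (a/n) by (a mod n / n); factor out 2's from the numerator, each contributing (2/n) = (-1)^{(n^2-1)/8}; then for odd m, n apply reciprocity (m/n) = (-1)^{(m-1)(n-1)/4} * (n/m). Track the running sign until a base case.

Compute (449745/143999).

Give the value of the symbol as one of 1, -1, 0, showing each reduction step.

-1

(449745/143999) = (17748/143999)   [reduce mod 143999]
17748 = 2^2·4437; (2/143999) = +1 since 143999 mod 8 = 7, so (17748/143999) = (+1)^2·(4437/143999); sign now +1
reciprocity: (4437/143999) = +1·(143999/4437) since 4437 mod 4 = 1, 143999 mod 4 = 3; sign now +1
(143999/4437) = (2015/4437)   [reduce mod 4437]
reciprocity: (2015/4437) = +1·(4437/2015) since 2015 mod 4 = 3, 4437 mod 4 = 1; sign now +1
(4437/2015) = (407/2015)   [reduce mod 2015]
reciprocity: (407/2015) = -1·(2015/407) since 407 mod 4 = 3, 2015 mod 4 = 3; sign now -1
(2015/407) = (387/407)   [reduce mod 407]
reciprocity: (387/407) = -1·(407/387) since 387 mod 4 = 3, 407 mod 4 = 3; sign now +1
(407/387) = (20/387)   [reduce mod 387]
20 = 2^2·5; (2/387) = -1 since 387 mod 8 = 3, so (20/387) = (-1)^2·(5/387); sign now +1
reciprocity: (5/387) = +1·(387/5) since 5 mod 4 = 1, 387 mod 4 = 3; sign now +1
(387/5) = (2/5)   [reduce mod 5]
2 = 2^1·1; (2/5) = -1 since 5 mod 8 = 5, so (2/5) = (-1)^1·(1/5); sign now -1
(1/5) = 1; final value = sign = -1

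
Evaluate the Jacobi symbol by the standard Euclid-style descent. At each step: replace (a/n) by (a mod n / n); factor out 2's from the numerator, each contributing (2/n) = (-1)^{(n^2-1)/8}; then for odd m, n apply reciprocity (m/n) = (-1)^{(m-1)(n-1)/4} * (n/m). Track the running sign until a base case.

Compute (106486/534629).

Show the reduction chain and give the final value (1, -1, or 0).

-1

106486 = 2^1·53243; (2/534629) = -1 since 534629 mod 8 = 5, so (106486/534629) = (-1)^1·(53243/534629); sign now -1
reciprocity: (53243/534629) = +1·(534629/53243) since 53243 mod 4 = 3, 534629 mod 4 = 1; sign now -1
(534629/53243) = (2199/53243)   [reduce mod 53243]
reciprocity: (2199/53243) = -1·(53243/2199) since 2199 mod 4 = 3, 53243 mod 4 = 3; sign now +1
(53243/2199) = (467/2199)   [reduce mod 2199]
reciprocity: (467/2199) = -1·(2199/467) since 467 mod 4 = 3, 2199 mod 4 = 3; sign now -1
(2199/467) = (331/467)   [reduce mod 467]
reciprocity: (331/467) = -1·(467/331) since 331 mod 4 = 3, 467 mod 4 = 3; sign now +1
(467/331) = (136/331)   [reduce mod 331]
136 = 2^3·17; (2/331) = -1 since 331 mod 8 = 3, so (136/331) = (-1)^3·(17/331); sign now -1
reciprocity: (17/331) = +1·(331/17) since 17 mod 4 = 1, 331 mod 4 = 3; sign now -1
(331/17) = (8/17)   [reduce mod 17]
8 = 2^3·1; (2/17) = +1 since 17 mod 8 = 1, so (8/17) = (+1)^3·(1/17); sign now -1
(1/17) = 1; final value = sign = -1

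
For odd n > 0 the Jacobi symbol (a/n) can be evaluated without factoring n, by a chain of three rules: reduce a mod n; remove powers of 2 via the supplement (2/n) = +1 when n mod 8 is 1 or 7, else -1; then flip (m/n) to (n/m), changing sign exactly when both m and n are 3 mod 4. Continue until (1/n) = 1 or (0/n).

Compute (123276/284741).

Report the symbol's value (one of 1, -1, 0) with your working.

factor out 2^2: 123276 = 2^2·30819; with 284741 mod 8 = 5, (2/284741) = -1; sign now +1; continue with (30819/284741)
flip (30819/284741) -> (284741/30819): both odd, 30819 mod 4 = 3, 284741 mod 4 = 1, so the flip contributes +1; sign now +1
(284741/30819): 284741 mod 30819 = 7370, so (284741/30819) = (7370/30819)
factor out 2^1: 7370 = 2^1·3685; with 30819 mod 8 = 3, (2/30819) = -1; sign now -1; continue with (3685/30819)
flip (3685/30819) -> (30819/3685): both odd, 3685 mod 4 = 1, 30819 mod 4 = 3, so the flip contributes +1; sign now -1
(30819/3685): 30819 mod 3685 = 1339, so (30819/3685) = (1339/3685)
flip (1339/3685) -> (3685/1339): both odd, 1339 mod 4 = 3, 3685 mod 4 = 1, so the flip contributes +1; sign now -1
(3685/1339): 3685 mod 1339 = 1007, so (3685/1339) = (1007/1339)
flip (1007/1339) -> (1339/1007): both odd, 1007 mod 4 = 3, 1339 mod 4 = 3, so the flip contributes -1; sign now +1
(1339/1007): 1339 mod 1007 = 332, so (1339/1007) = (332/1007)
factor out 2^2: 332 = 2^2·83; with 1007 mod 8 = 7, (2/1007) = +1; sign now +1; continue with (83/1007)
flip (83/1007) -> (1007/83): both odd, 83 mod 4 = 3, 1007 mod 4 = 3, so the flip contributes -1; sign now -1
(1007/83): 1007 mod 83 = 11, so (1007/83) = (11/83)
flip (11/83) -> (83/11): both odd, 11 mod 4 = 3, 83 mod 4 = 3, so the flip contributes -1; sign now +1
(83/11): 83 mod 11 = 6, so (83/11) = (6/11)
factor out 2^1: 6 = 2^1·3; with 11 mod 8 = 3, (2/11) = -1; sign now -1; continue with (3/11)
flip (3/11) -> (11/3): both odd, 3 mod 4 = 3, 11 mod 4 = 3, so the flip contributes -1; sign now +1
(11/3): 11 mod 3 = 2, so (11/3) = (2/3)
factor out 2^1: 2 = 2^1·1; with 3 mod 8 = 3, (2/3) = -1; sign now -1; continue with (1/3)
reached (1/3) = 1, so the symbol is -1

-1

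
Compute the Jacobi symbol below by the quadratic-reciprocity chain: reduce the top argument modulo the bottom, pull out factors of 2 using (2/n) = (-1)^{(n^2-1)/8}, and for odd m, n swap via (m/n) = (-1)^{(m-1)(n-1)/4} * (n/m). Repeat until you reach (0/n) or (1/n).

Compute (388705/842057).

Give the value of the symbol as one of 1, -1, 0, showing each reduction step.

-1

reciprocity: (388705/842057) = +1·(842057/388705) since 388705 mod 4 = 1, 842057 mod 4 = 1; sign now +1
(842057/388705) = (64647/388705)   [reduce mod 388705]
reciprocity: (64647/388705) = +1·(388705/64647) since 64647 mod 4 = 3, 388705 mod 4 = 1; sign now +1
(388705/64647) = (823/64647)   [reduce mod 64647]
reciprocity: (823/64647) = -1·(64647/823) since 823 mod 4 = 3, 64647 mod 4 = 3; sign now -1
(64647/823) = (453/823)   [reduce mod 823]
reciprocity: (453/823) = +1·(823/453) since 453 mod 4 = 1, 823 mod 4 = 3; sign now -1
(823/453) = (370/453)   [reduce mod 453]
370 = 2^1·185; (2/453) = -1 since 453 mod 8 = 5, so (370/453) = (-1)^1·(185/453); sign now +1
reciprocity: (185/453) = +1·(453/185) since 185 mod 4 = 1, 453 mod 4 = 1; sign now +1
(453/185) = (83/185)   [reduce mod 185]
reciprocity: (83/185) = +1·(185/83) since 83 mod 4 = 3, 185 mod 4 = 1; sign now +1
(185/83) = (19/83)   [reduce mod 83]
reciprocity: (19/83) = -1·(83/19) since 19 mod 4 = 3, 83 mod 4 = 3; sign now -1
(83/19) = (7/19)   [reduce mod 19]
reciprocity: (7/19) = -1·(19/7) since 7 mod 4 = 3, 19 mod 4 = 3; sign now +1
(19/7) = (5/7)   [reduce mod 7]
reciprocity: (5/7) = +1·(7/5) since 5 mod 4 = 1, 7 mod 4 = 3; sign now +1
(7/5) = (2/5)   [reduce mod 5]
2 = 2^1·1; (2/5) = -1 since 5 mod 8 = 5, so (2/5) = (-1)^1·(1/5); sign now -1
(1/5) = 1; final value = sign = -1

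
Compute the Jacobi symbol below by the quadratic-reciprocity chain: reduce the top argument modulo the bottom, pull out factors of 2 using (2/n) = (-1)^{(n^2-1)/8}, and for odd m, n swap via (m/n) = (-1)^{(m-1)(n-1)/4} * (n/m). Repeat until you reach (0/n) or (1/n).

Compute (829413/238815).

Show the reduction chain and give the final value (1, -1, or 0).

(829413/238815) = (112968/238815)   [reduce mod 238815]
112968 = 2^3·14121; (2/238815) = +1 since 238815 mod 8 = 7, so (112968/238815) = (+1)^3·(14121/238815); sign now +1
reciprocity: (14121/238815) = +1·(238815/14121) since 14121 mod 4 = 1, 238815 mod 4 = 3; sign now +1
(238815/14121) = (12879/14121)   [reduce mod 14121]
reciprocity: (12879/14121) = +1·(14121/12879) since 12879 mod 4 = 3, 14121 mod 4 = 1; sign now +1
(14121/12879) = (1242/12879)   [reduce mod 12879]
1242 = 2^1·621; (2/12879) = +1 since 12879 mod 8 = 7, so (1242/12879) = (+1)^1·(621/12879); sign now +1
reciprocity: (621/12879) = +1·(12879/621) since 621 mod 4 = 1, 12879 mod 4 = 3; sign now +1
(12879/621) = (459/621)   [reduce mod 621]
reciprocity: (459/621) = +1·(621/459) since 459 mod 4 = 3, 621 mod 4 = 1; sign now +1
(621/459) = (162/459)   [reduce mod 459]
162 = 2^1·81; (2/459) = -1 since 459 mod 8 = 3, so (162/459) = (-1)^1·(81/459); sign now -1
reciprocity: (81/459) = +1·(459/81) since 81 mod 4 = 1, 459 mod 4 = 3; sign now -1
(459/81) = (54/81)   [reduce mod 81]
54 = 2^1·27; (2/81) = +1 since 81 mod 8 = 1, so (54/81) = (+1)^1·(27/81); sign now -1
reciprocity: (27/81) = +1·(81/27) since 27 mod 4 = 3, 81 mod 4 = 1; sign now -1
(81/27) = (0/27)   [reduce mod 27]
(0/27) = 0   [gcd(a, n) > 1]; final value = 0

0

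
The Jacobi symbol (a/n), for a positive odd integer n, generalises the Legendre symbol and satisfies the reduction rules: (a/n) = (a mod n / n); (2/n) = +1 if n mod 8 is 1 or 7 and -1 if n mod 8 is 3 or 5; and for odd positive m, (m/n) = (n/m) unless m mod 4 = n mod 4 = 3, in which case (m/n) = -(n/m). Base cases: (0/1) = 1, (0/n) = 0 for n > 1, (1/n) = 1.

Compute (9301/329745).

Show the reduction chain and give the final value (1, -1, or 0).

reciprocity: (9301/329745) = +1·(329745/9301) since 9301 mod 4 = 1, 329745 mod 4 = 1; sign now +1
(329745/9301) = (4210/9301)   [reduce mod 9301]
4210 = 2^1·2105; (2/9301) = -1 since 9301 mod 8 = 5, so (4210/9301) = (-1)^1·(2105/9301); sign now -1
reciprocity: (2105/9301) = +1·(9301/2105) since 2105 mod 4 = 1, 9301 mod 4 = 1; sign now -1
(9301/2105) = (881/2105)   [reduce mod 2105]
reciprocity: (881/2105) = +1·(2105/881) since 881 mod 4 = 1, 2105 mod 4 = 1; sign now -1
(2105/881) = (343/881)   [reduce mod 881]
reciprocity: (343/881) = +1·(881/343) since 343 mod 4 = 3, 881 mod 4 = 1; sign now -1
(881/343) = (195/343)   [reduce mod 343]
reciprocity: (195/343) = -1·(343/195) since 195 mod 4 = 3, 343 mod 4 = 3; sign now +1
(343/195) = (148/195)   [reduce mod 195]
148 = 2^2·37; (2/195) = -1 since 195 mod 8 = 3, so (148/195) = (-1)^2·(37/195); sign now +1
reciprocity: (37/195) = +1·(195/37) since 37 mod 4 = 1, 195 mod 4 = 3; sign now +1
(195/37) = (10/37)   [reduce mod 37]
10 = 2^1·5; (2/37) = -1 since 37 mod 8 = 5, so (10/37) = (-1)^1·(5/37); sign now -1
reciprocity: (5/37) = +1·(37/5) since 5 mod 4 = 1, 37 mod 4 = 1; sign now -1
(37/5) = (2/5)   [reduce mod 5]
2 = 2^1·1; (2/5) = -1 since 5 mod 8 = 5, so (2/5) = (-1)^1·(1/5); sign now +1
(1/5) = 1; final value = sign = +1

1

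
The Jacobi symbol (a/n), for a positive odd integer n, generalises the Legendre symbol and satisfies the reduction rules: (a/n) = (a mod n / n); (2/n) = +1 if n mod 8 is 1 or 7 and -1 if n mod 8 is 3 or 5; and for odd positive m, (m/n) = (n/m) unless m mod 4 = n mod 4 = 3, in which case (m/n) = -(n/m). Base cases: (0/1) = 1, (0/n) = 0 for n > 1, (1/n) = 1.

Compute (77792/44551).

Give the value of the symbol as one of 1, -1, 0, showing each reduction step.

0

(77792/44551) = (33241/44551)   [reduce mod 44551]
reciprocity: (33241/44551) = +1·(44551/33241) since 33241 mod 4 = 1, 44551 mod 4 = 3; sign now +1
(44551/33241) = (11310/33241)   [reduce mod 33241]
11310 = 2^1·5655; (2/33241) = +1 since 33241 mod 8 = 1, so (11310/33241) = (+1)^1·(5655/33241); sign now +1
reciprocity: (5655/33241) = +1·(33241/5655) since 5655 mod 4 = 3, 33241 mod 4 = 1; sign now +1
(33241/5655) = (4966/5655)   [reduce mod 5655]
4966 = 2^1·2483; (2/5655) = +1 since 5655 mod 8 = 7, so (4966/5655) = (+1)^1·(2483/5655); sign now +1
reciprocity: (2483/5655) = -1·(5655/2483) since 2483 mod 4 = 3, 5655 mod 4 = 3; sign now -1
(5655/2483) = (689/2483)   [reduce mod 2483]
reciprocity: (689/2483) = +1·(2483/689) since 689 mod 4 = 1, 2483 mod 4 = 3; sign now -1
(2483/689) = (416/689)   [reduce mod 689]
416 = 2^5·13; (2/689) = +1 since 689 mod 8 = 1, so (416/689) = (+1)^5·(13/689); sign now -1
reciprocity: (13/689) = +1·(689/13) since 13 mod 4 = 1, 689 mod 4 = 1; sign now -1
(689/13) = (0/13)   [reduce mod 13]
(0/13) = 0   [gcd(a, n) > 1]; final value = 0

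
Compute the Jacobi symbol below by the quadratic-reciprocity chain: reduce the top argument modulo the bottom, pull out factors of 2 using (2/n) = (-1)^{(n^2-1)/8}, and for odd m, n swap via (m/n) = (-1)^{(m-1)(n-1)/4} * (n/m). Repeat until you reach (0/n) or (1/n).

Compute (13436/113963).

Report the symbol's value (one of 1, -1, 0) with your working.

1

13436 = 2^2·3359; (2/113963) = -1 since 113963 mod 8 = 3, so (13436/113963) = (-1)^2·(3359/113963); sign now +1
reciprocity: (3359/113963) = -1·(113963/3359) since 3359 mod 4 = 3, 113963 mod 4 = 3; sign now -1
(113963/3359) = (3116/3359)   [reduce mod 3359]
3116 = 2^2·779; (2/3359) = +1 since 3359 mod 8 = 7, so (3116/3359) = (+1)^2·(779/3359); sign now -1
reciprocity: (779/3359) = -1·(3359/779) since 779 mod 4 = 3, 3359 mod 4 = 3; sign now +1
(3359/779) = (243/779)   [reduce mod 779]
reciprocity: (243/779) = -1·(779/243) since 243 mod 4 = 3, 779 mod 4 = 3; sign now -1
(779/243) = (50/243)   [reduce mod 243]
50 = 2^1·25; (2/243) = -1 since 243 mod 8 = 3, so (50/243) = (-1)^1·(25/243); sign now +1
reciprocity: (25/243) = +1·(243/25) since 25 mod 4 = 1, 243 mod 4 = 3; sign now +1
(243/25) = (18/25)   [reduce mod 25]
18 = 2^1·9; (2/25) = +1 since 25 mod 8 = 1, so (18/25) = (+1)^1·(9/25); sign now +1
reciprocity: (9/25) = +1·(25/9) since 9 mod 4 = 1, 25 mod 4 = 1; sign now +1
(25/9) = (7/9)   [reduce mod 9]
reciprocity: (7/9) = +1·(9/7) since 7 mod 4 = 3, 9 mod 4 = 1; sign now +1
(9/7) = (2/7)   [reduce mod 7]
2 = 2^1·1; (2/7) = +1 since 7 mod 8 = 7, so (2/7) = (+1)^1·(1/7); sign now +1
(1/7) = 1; final value = sign = +1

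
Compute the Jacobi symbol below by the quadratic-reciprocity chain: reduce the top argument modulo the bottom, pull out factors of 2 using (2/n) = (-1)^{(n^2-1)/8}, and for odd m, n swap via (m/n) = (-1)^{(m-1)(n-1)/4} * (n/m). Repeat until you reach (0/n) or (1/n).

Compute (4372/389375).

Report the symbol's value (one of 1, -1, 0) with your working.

factor out 2^2: 4372 = 2^2·1093; with 389375 mod 8 = 7, (2/389375) = +1; sign now +1; continue with (1093/389375)
flip (1093/389375) -> (389375/1093): both odd, 1093 mod 4 = 1, 389375 mod 4 = 3, so the flip contributes +1; sign now +1
(389375/1093): 389375 mod 1093 = 267, so (389375/1093) = (267/1093)
flip (267/1093) -> (1093/267): both odd, 267 mod 4 = 3, 1093 mod 4 = 1, so the flip contributes +1; sign now +1
(1093/267): 1093 mod 267 = 25, so (1093/267) = (25/267)
flip (25/267) -> (267/25): both odd, 25 mod 4 = 1, 267 mod 4 = 3, so the flip contributes +1; sign now +1
(267/25): 267 mod 25 = 17, so (267/25) = (17/25)
flip (17/25) -> (25/17): both odd, 17 mod 4 = 1, 25 mod 4 = 1, so the flip contributes +1; sign now +1
(25/17): 25 mod 17 = 8, so (25/17) = (8/17)
factor out 2^3: 8 = 2^3·1; with 17 mod 8 = 1, (2/17) = +1; sign now +1; continue with (1/17)
reached (1/17) = 1, so the symbol is +1

1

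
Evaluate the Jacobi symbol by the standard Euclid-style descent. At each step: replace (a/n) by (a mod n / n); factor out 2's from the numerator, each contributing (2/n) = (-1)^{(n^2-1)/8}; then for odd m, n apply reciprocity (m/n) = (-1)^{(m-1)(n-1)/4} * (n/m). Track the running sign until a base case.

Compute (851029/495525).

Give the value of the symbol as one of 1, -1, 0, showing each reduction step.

(851029/495525): 851029 mod 495525 = 355504, so (851029/495525) = (355504/495525)
factor out 2^4: 355504 = 2^4·22219; with 495525 mod 8 = 5, (2/495525) = -1; sign now +1; continue with (22219/495525)
flip (22219/495525) -> (495525/22219): both odd, 22219 mod 4 = 3, 495525 mod 4 = 1, so the flip contributes +1; sign now +1
(495525/22219): 495525 mod 22219 = 6707, so (495525/22219) = (6707/22219)
flip (6707/22219) -> (22219/6707): both odd, 6707 mod 4 = 3, 22219 mod 4 = 3, so the flip contributes -1; sign now -1
(22219/6707): 22219 mod 6707 = 2098, so (22219/6707) = (2098/6707)
factor out 2^1: 2098 = 2^1·1049; with 6707 mod 8 = 3, (2/6707) = -1; sign now +1; continue with (1049/6707)
flip (1049/6707) -> (6707/1049): both odd, 1049 mod 4 = 1, 6707 mod 4 = 3, so the flip contributes +1; sign now +1
(6707/1049): 6707 mod 1049 = 413, so (6707/1049) = (413/1049)
flip (413/1049) -> (1049/413): both odd, 413 mod 4 = 1, 1049 mod 4 = 1, so the flip contributes +1; sign now +1
(1049/413): 1049 mod 413 = 223, so (1049/413) = (223/413)
flip (223/413) -> (413/223): both odd, 223 mod 4 = 3, 413 mod 4 = 1, so the flip contributes +1; sign now +1
(413/223): 413 mod 223 = 190, so (413/223) = (190/223)
factor out 2^1: 190 = 2^1·95; with 223 mod 8 = 7, (2/223) = +1; sign now +1; continue with (95/223)
flip (95/223) -> (223/95): both odd, 95 mod 4 = 3, 223 mod 4 = 3, so the flip contributes -1; sign now -1
(223/95): 223 mod 95 = 33, so (223/95) = (33/95)
flip (33/95) -> (95/33): both odd, 33 mod 4 = 1, 95 mod 4 = 3, so the flip contributes +1; sign now -1
(95/33): 95 mod 33 = 29, so (95/33) = (29/33)
flip (29/33) -> (33/29): both odd, 29 mod 4 = 1, 33 mod 4 = 1, so the flip contributes +1; sign now -1
(33/29): 33 mod 29 = 4, so (33/29) = (4/29)
factor out 2^2: 4 = 2^2·1; with 29 mod 8 = 5, (2/29) = -1; sign now -1; continue with (1/29)
reached (1/29) = 1, so the symbol is -1

-1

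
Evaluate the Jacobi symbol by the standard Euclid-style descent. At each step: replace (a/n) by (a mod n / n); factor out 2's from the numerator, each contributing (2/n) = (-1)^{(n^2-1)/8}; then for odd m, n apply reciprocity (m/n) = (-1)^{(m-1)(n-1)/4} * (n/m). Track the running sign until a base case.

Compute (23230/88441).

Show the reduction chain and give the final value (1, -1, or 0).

-1

factor out 2^1: 23230 = 2^1·11615; with 88441 mod 8 = 1, (2/88441) = +1; sign now +1; continue with (11615/88441)
flip (11615/88441) -> (88441/11615): both odd, 11615 mod 4 = 3, 88441 mod 4 = 1, so the flip contributes +1; sign now +1
(88441/11615): 88441 mod 11615 = 7136, so (88441/11615) = (7136/11615)
factor out 2^5: 7136 = 2^5·223; with 11615 mod 8 = 7, (2/11615) = +1; sign now +1; continue with (223/11615)
flip (223/11615) -> (11615/223): both odd, 223 mod 4 = 3, 11615 mod 4 = 3, so the flip contributes -1; sign now -1
(11615/223): 11615 mod 223 = 19, so (11615/223) = (19/223)
flip (19/223) -> (223/19): both odd, 19 mod 4 = 3, 223 mod 4 = 3, so the flip contributes -1; sign now +1
(223/19): 223 mod 19 = 14, so (223/19) = (14/19)
factor out 2^1: 14 = 2^1·7; with 19 mod 8 = 3, (2/19) = -1; sign now -1; continue with (7/19)
flip (7/19) -> (19/7): both odd, 7 mod 4 = 3, 19 mod 4 = 3, so the flip contributes -1; sign now +1
(19/7): 19 mod 7 = 5, so (19/7) = (5/7)
flip (5/7) -> (7/5): both odd, 5 mod 4 = 1, 7 mod 4 = 3, so the flip contributes +1; sign now +1
(7/5): 7 mod 5 = 2, so (7/5) = (2/5)
factor out 2^1: 2 = 2^1·1; with 5 mod 8 = 5, (2/5) = -1; sign now -1; continue with (1/5)
reached (1/5) = 1, so the symbol is -1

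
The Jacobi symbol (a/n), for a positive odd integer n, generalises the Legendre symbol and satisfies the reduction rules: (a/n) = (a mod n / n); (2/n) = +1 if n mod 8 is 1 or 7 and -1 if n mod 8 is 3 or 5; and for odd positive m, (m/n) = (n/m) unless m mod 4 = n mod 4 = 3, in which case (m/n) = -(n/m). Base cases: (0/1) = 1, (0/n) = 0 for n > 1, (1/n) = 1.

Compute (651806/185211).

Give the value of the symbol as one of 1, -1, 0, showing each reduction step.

(651806/185211) = (96173/185211)   [reduce mod 185211]
reciprocity: (96173/185211) = +1·(185211/96173) since 96173 mod 4 = 1, 185211 mod 4 = 3; sign now +1
(185211/96173) = (89038/96173)   [reduce mod 96173]
89038 = 2^1·44519; (2/96173) = -1 since 96173 mod 8 = 5, so (89038/96173) = (-1)^1·(44519/96173); sign now -1
reciprocity: (44519/96173) = +1·(96173/44519) since 44519 mod 4 = 3, 96173 mod 4 = 1; sign now -1
(96173/44519) = (7135/44519)   [reduce mod 44519]
reciprocity: (7135/44519) = -1·(44519/7135) since 7135 mod 4 = 3, 44519 mod 4 = 3; sign now +1
(44519/7135) = (1709/7135)   [reduce mod 7135]
reciprocity: (1709/7135) = +1·(7135/1709) since 1709 mod 4 = 1, 7135 mod 4 = 3; sign now +1
(7135/1709) = (299/1709)   [reduce mod 1709]
reciprocity: (299/1709) = +1·(1709/299) since 299 mod 4 = 3, 1709 mod 4 = 1; sign now +1
(1709/299) = (214/299)   [reduce mod 299]
214 = 2^1·107; (2/299) = -1 since 299 mod 8 = 3, so (214/299) = (-1)^1·(107/299); sign now -1
reciprocity: (107/299) = -1·(299/107) since 107 mod 4 = 3, 299 mod 4 = 3; sign now +1
(299/107) = (85/107)   [reduce mod 107]
reciprocity: (85/107) = +1·(107/85) since 85 mod 4 = 1, 107 mod 4 = 3; sign now +1
(107/85) = (22/85)   [reduce mod 85]
22 = 2^1·11; (2/85) = -1 since 85 mod 8 = 5, so (22/85) = (-1)^1·(11/85); sign now -1
reciprocity: (11/85) = +1·(85/11) since 11 mod 4 = 3, 85 mod 4 = 1; sign now -1
(85/11) = (8/11)   [reduce mod 11]
8 = 2^3·1; (2/11) = -1 since 11 mod 8 = 3, so (8/11) = (-1)^3·(1/11); sign now +1
(1/11) = 1; final value = sign = +1

1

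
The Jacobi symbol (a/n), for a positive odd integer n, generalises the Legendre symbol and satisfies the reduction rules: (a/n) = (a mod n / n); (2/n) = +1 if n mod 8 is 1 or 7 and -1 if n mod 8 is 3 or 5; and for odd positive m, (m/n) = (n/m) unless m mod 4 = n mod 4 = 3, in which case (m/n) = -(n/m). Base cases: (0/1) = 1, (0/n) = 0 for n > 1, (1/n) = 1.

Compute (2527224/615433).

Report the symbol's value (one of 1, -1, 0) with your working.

0

(2527224/615433): 2527224 mod 615433 = 65492, so (2527224/615433) = (65492/615433)
factor out 2^2: 65492 = 2^2·16373; with 615433 mod 8 = 1, (2/615433) = +1; sign now +1; continue with (16373/615433)
flip (16373/615433) -> (615433/16373): both odd, 16373 mod 4 = 1, 615433 mod 4 = 1, so the flip contributes +1; sign now +1
(615433/16373): 615433 mod 16373 = 9632, so (615433/16373) = (9632/16373)
factor out 2^5: 9632 = 2^5·301; with 16373 mod 8 = 5, (2/16373) = -1; sign now -1; continue with (301/16373)
flip (301/16373) -> (16373/301): both odd, 301 mod 4 = 1, 16373 mod 4 = 1, so the flip contributes +1; sign now -1
(16373/301): 16373 mod 301 = 119, so (16373/301) = (119/301)
flip (119/301) -> (301/119): both odd, 119 mod 4 = 3, 301 mod 4 = 1, so the flip contributes +1; sign now -1
(301/119): 301 mod 119 = 63, so (301/119) = (63/119)
flip (63/119) -> (119/63): both odd, 63 mod 4 = 3, 119 mod 4 = 3, so the flip contributes -1; sign now +1
(119/63): 119 mod 63 = 56, so (119/63) = (56/63)
factor out 2^3: 56 = 2^3·7; with 63 mod 8 = 7, (2/63) = +1; sign now +1; continue with (7/63)
flip (7/63) -> (63/7): both odd, 7 mod 4 = 3, 63 mod 4 = 3, so the flip contributes -1; sign now -1
(63/7): 63 mod 7 = 0, so (63/7) = (0/7)
reached (0/7); gcd(a, n) > 1, so (0/7) = 0 and the symbol is 0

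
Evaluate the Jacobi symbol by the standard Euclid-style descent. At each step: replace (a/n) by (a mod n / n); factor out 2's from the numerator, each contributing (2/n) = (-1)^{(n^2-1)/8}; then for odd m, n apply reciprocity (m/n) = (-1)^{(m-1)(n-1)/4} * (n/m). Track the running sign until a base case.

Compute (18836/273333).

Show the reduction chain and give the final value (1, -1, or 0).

factor out 2^2: 18836 = 2^2·4709; with 273333 mod 8 = 5, (2/273333) = -1; sign now +1; continue with (4709/273333)
flip (4709/273333) -> (273333/4709): both odd, 4709 mod 4 = 1, 273333 mod 4 = 1, so the flip contributes +1; sign now +1
(273333/4709): 273333 mod 4709 = 211, so (273333/4709) = (211/4709)
flip (211/4709) -> (4709/211): both odd, 211 mod 4 = 3, 4709 mod 4 = 1, so the flip contributes +1; sign now +1
(4709/211): 4709 mod 211 = 67, so (4709/211) = (67/211)
flip (67/211) -> (211/67): both odd, 67 mod 4 = 3, 211 mod 4 = 3, so the flip contributes -1; sign now -1
(211/67): 211 mod 67 = 10, so (211/67) = (10/67)
factor out 2^1: 10 = 2^1·5; with 67 mod 8 = 3, (2/67) = -1; sign now +1; continue with (5/67)
flip (5/67) -> (67/5): both odd, 5 mod 4 = 1, 67 mod 4 = 3, so the flip contributes +1; sign now +1
(67/5): 67 mod 5 = 2, so (67/5) = (2/5)
factor out 2^1: 2 = 2^1·1; with 5 mod 8 = 5, (2/5) = -1; sign now -1; continue with (1/5)
reached (1/5) = 1, so the symbol is -1

-1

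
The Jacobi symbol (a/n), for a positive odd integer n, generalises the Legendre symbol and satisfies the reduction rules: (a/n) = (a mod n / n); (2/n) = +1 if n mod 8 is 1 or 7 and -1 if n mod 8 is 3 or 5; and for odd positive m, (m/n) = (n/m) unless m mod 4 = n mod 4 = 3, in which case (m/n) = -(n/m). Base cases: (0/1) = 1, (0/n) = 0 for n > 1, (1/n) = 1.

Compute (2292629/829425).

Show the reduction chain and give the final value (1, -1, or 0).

-1

(2292629/829425): 2292629 mod 829425 = 633779, so (2292629/829425) = (633779/829425)
flip (633779/829425) -> (829425/633779): both odd, 633779 mod 4 = 3, 829425 mod 4 = 1, so the flip contributes +1; sign now +1
(829425/633779): 829425 mod 633779 = 195646, so (829425/633779) = (195646/633779)
factor out 2^1: 195646 = 2^1·97823; with 633779 mod 8 = 3, (2/633779) = -1; sign now -1; continue with (97823/633779)
flip (97823/633779) -> (633779/97823): both odd, 97823 mod 4 = 3, 633779 mod 4 = 3, so the flip contributes -1; sign now +1
(633779/97823): 633779 mod 97823 = 46841, so (633779/97823) = (46841/97823)
flip (46841/97823) -> (97823/46841): both odd, 46841 mod 4 = 1, 97823 mod 4 = 3, so the flip contributes +1; sign now +1
(97823/46841): 97823 mod 46841 = 4141, so (97823/46841) = (4141/46841)
flip (4141/46841) -> (46841/4141): both odd, 4141 mod 4 = 1, 46841 mod 4 = 1, so the flip contributes +1; sign now +1
(46841/4141): 46841 mod 4141 = 1290, so (46841/4141) = (1290/4141)
factor out 2^1: 1290 = 2^1·645; with 4141 mod 8 = 5, (2/4141) = -1; sign now -1; continue with (645/4141)
flip (645/4141) -> (4141/645): both odd, 645 mod 4 = 1, 4141 mod 4 = 1, so the flip contributes +1; sign now -1
(4141/645): 4141 mod 645 = 271, so (4141/645) = (271/645)
flip (271/645) -> (645/271): both odd, 271 mod 4 = 3, 645 mod 4 = 1, so the flip contributes +1; sign now -1
(645/271): 645 mod 271 = 103, so (645/271) = (103/271)
flip (103/271) -> (271/103): both odd, 103 mod 4 = 3, 271 mod 4 = 3, so the flip contributes -1; sign now +1
(271/103): 271 mod 103 = 65, so (271/103) = (65/103)
flip (65/103) -> (103/65): both odd, 65 mod 4 = 1, 103 mod 4 = 3, so the flip contributes +1; sign now +1
(103/65): 103 mod 65 = 38, so (103/65) = (38/65)
factor out 2^1: 38 = 2^1·19; with 65 mod 8 = 1, (2/65) = +1; sign now +1; continue with (19/65)
flip (19/65) -> (65/19): both odd, 19 mod 4 = 3, 65 mod 4 = 1, so the flip contributes +1; sign now +1
(65/19): 65 mod 19 = 8, so (65/19) = (8/19)
factor out 2^3: 8 = 2^3·1; with 19 mod 8 = 3, (2/19) = -1; sign now -1; continue with (1/19)
reached (1/19) = 1, so the symbol is -1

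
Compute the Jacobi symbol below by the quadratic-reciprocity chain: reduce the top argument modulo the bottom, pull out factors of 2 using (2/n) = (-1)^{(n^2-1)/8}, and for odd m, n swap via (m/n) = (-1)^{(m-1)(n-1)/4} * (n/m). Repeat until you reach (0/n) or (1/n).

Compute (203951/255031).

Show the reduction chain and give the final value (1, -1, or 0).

1

reciprocity: (203951/255031) = -1·(255031/203951) since 203951 mod 4 = 3, 255031 mod 4 = 3; sign now -1
(255031/203951) = (51080/203951)   [reduce mod 203951]
51080 = 2^3·6385; (2/203951) = +1 since 203951 mod 8 = 7, so (51080/203951) = (+1)^3·(6385/203951); sign now -1
reciprocity: (6385/203951) = +1·(203951/6385) since 6385 mod 4 = 1, 203951 mod 4 = 3; sign now -1
(203951/6385) = (6016/6385)   [reduce mod 6385]
6016 = 2^7·47; (2/6385) = +1 since 6385 mod 8 = 1, so (6016/6385) = (+1)^7·(47/6385); sign now -1
reciprocity: (47/6385) = +1·(6385/47) since 47 mod 4 = 3, 6385 mod 4 = 1; sign now -1
(6385/47) = (40/47)   [reduce mod 47]
40 = 2^3·5; (2/47) = +1 since 47 mod 8 = 7, so (40/47) = (+1)^3·(5/47); sign now -1
reciprocity: (5/47) = +1·(47/5) since 5 mod 4 = 1, 47 mod 4 = 3; sign now -1
(47/5) = (2/5)   [reduce mod 5]
2 = 2^1·1; (2/5) = -1 since 5 mod 8 = 5, so (2/5) = (-1)^1·(1/5); sign now +1
(1/5) = 1; final value = sign = +1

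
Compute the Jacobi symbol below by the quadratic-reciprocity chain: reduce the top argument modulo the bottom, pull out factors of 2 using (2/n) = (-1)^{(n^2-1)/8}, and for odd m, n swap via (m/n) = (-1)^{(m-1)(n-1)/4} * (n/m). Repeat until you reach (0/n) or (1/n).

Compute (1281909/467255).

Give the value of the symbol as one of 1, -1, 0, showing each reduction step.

1

(1281909/467255) = (347399/467255)   [reduce mod 467255]
reciprocity: (347399/467255) = -1·(467255/347399) since 347399 mod 4 = 3, 467255 mod 4 = 3; sign now -1
(467255/347399) = (119856/347399)   [reduce mod 347399]
119856 = 2^4·7491; (2/347399) = +1 since 347399 mod 8 = 7, so (119856/347399) = (+1)^4·(7491/347399); sign now -1
reciprocity: (7491/347399) = -1·(347399/7491) since 7491 mod 4 = 3, 347399 mod 4 = 3; sign now +1
(347399/7491) = (2813/7491)   [reduce mod 7491]
reciprocity: (2813/7491) = +1·(7491/2813) since 2813 mod 4 = 1, 7491 mod 4 = 3; sign now +1
(7491/2813) = (1865/2813)   [reduce mod 2813]
reciprocity: (1865/2813) = +1·(2813/1865) since 1865 mod 4 = 1, 2813 mod 4 = 1; sign now +1
(2813/1865) = (948/1865)   [reduce mod 1865]
948 = 2^2·237; (2/1865) = +1 since 1865 mod 8 = 1, so (948/1865) = (+1)^2·(237/1865); sign now +1
reciprocity: (237/1865) = +1·(1865/237) since 237 mod 4 = 1, 1865 mod 4 = 1; sign now +1
(1865/237) = (206/237)   [reduce mod 237]
206 = 2^1·103; (2/237) = -1 since 237 mod 8 = 5, so (206/237) = (-1)^1·(103/237); sign now -1
reciprocity: (103/237) = +1·(237/103) since 103 mod 4 = 3, 237 mod 4 = 1; sign now -1
(237/103) = (31/103)   [reduce mod 103]
reciprocity: (31/103) = -1·(103/31) since 31 mod 4 = 3, 103 mod 4 = 3; sign now +1
(103/31) = (10/31)   [reduce mod 31]
10 = 2^1·5; (2/31) = +1 since 31 mod 8 = 7, so (10/31) = (+1)^1·(5/31); sign now +1
reciprocity: (5/31) = +1·(31/5) since 5 mod 4 = 1, 31 mod 4 = 3; sign now +1
(31/5) = (1/5)   [reduce mod 5]
(1/5) = 1; final value = sign = +1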